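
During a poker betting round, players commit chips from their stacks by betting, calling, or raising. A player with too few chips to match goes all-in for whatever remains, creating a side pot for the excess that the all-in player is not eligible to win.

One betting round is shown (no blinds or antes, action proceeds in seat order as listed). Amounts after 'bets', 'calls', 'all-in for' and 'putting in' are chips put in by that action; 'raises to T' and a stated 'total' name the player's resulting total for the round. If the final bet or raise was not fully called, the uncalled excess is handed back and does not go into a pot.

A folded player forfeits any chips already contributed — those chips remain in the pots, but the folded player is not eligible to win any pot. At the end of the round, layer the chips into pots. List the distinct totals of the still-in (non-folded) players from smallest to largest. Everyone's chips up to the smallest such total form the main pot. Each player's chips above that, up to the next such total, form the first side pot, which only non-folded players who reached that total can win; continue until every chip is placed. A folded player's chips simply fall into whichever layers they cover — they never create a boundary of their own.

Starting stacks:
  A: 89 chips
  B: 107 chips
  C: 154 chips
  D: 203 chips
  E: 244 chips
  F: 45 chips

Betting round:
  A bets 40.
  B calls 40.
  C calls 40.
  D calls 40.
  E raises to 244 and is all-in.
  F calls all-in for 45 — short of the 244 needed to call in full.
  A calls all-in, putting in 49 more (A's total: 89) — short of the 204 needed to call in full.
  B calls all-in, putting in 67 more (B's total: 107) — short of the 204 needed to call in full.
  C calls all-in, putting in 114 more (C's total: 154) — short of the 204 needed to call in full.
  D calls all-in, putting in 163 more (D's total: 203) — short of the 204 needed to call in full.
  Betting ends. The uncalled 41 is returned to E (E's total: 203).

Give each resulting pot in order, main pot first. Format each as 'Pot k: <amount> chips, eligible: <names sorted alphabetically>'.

Contributions (after 41 returned to E): A=89, B=107, C=154, D=203, E=203, F=45
Pot levels (distinct totals of non-folded players): 45, 89, 107, 154, 203
Layer 1-45: 45 each from A, B, C, D, E, F = 45*6 = 270 chips; eligible A, B, C, D, E, F
Layer 46-89: 44 each from A, B, C, D, E = 44*5 = 220 chips; eligible A, B, C, D, E
Layer 90-107: 18 each from B, C, D, E = 18*4 = 72 chips; eligible B, C, D, E
Layer 108-154: 47 each from C, D, E = 47*3 = 141 chips; eligible C, D, E
Layer 155-203: 49 each from D, E = 49*2 = 98 chips; eligible D, E

Pot 1: 270 chips, eligible: A, B, C, D, E, F
Pot 2: 220 chips, eligible: A, B, C, D, E
Pot 3: 72 chips, eligible: B, C, D, E
Pot 4: 141 chips, eligible: C, D, E
Pot 5: 98 chips, eligible: D, E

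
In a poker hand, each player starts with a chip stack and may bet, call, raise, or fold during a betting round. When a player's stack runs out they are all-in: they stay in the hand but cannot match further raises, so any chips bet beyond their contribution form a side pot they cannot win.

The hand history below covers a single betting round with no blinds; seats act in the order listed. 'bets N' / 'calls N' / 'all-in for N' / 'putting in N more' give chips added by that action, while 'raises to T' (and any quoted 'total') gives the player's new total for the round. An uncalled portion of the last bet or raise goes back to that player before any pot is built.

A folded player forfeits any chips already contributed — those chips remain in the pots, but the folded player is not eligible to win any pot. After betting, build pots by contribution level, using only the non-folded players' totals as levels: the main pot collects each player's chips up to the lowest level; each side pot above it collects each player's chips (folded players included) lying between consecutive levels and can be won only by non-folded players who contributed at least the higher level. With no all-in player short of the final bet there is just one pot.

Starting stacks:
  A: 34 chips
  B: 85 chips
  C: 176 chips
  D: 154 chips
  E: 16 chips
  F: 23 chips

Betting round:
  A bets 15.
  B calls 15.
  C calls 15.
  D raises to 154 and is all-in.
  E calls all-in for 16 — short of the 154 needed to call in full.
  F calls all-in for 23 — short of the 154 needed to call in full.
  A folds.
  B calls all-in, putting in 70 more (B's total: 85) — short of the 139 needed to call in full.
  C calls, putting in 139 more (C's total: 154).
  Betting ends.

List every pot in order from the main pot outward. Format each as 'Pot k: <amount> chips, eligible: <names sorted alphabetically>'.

Pot 1: 95 chips, eligible: B, C, D, E, F
Pot 2: 28 chips, eligible: B, C, D, F
Pot 3: 186 chips, eligible: B, C, D
Pot 4: 138 chips, eligible: C, D

Derivation:
Contributions: A=15, B=85, C=154, D=154, E=16, F=23
Folded: A
Pot levels (distinct totals of non-folded players): 16, 23, 85, 154
Layer 1-16: A 15 + B 16 + C 16 + D 16 + E 16 + F 16 = 95 chips; eligible B, C, D, E, F
Layer 17-23: 7 each from B, C, D, F = 7*4 = 28 chips; eligible B, C, D, F
Layer 24-85: 62 each from B, C, D = 62*3 = 186 chips; eligible B, C, D
Layer 86-154: 69 each from C, D = 69*2 = 138 chips; eligible C, D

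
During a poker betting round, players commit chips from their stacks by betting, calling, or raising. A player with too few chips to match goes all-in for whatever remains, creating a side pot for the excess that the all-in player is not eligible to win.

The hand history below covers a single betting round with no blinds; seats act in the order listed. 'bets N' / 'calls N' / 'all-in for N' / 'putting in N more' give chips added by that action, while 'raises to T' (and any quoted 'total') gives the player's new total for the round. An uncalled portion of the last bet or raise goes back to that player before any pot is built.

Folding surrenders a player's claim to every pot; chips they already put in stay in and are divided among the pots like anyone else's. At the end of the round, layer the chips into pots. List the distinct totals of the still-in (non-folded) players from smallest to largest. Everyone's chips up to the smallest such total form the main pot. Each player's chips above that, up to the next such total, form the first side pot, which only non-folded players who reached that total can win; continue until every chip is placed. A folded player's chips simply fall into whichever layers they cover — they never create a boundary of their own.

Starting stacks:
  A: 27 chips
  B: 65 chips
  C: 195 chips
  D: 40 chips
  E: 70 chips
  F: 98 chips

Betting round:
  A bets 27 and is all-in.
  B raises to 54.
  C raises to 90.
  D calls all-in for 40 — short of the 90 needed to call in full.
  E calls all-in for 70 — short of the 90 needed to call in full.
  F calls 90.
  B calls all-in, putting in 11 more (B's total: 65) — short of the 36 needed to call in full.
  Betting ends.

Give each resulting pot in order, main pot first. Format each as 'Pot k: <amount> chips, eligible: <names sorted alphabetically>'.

Contributions: A=27, B=65, C=90, D=40, E=70, F=90
Pot levels (distinct totals of non-folded players): 27, 40, 65, 70, 90
Layer 1-27: 27 each from A, B, C, D, E, F = 27*6 = 162 chips; eligible A, B, C, D, E, F
Layer 28-40: 13 each from B, C, D, E, F = 13*5 = 65 chips; eligible B, C, D, E, F
Layer 41-65: 25 each from B, C, E, F = 25*4 = 100 chips; eligible B, C, E, F
Layer 66-70: 5 each from C, E, F = 5*3 = 15 chips; eligible C, E, F
Layer 71-90: 20 each from C, F = 20*2 = 40 chips; eligible C, F

Pot 1: 162 chips, eligible: A, B, C, D, E, F
Pot 2: 65 chips, eligible: B, C, D, E, F
Pot 3: 100 chips, eligible: B, C, E, F
Pot 4: 15 chips, eligible: C, E, F
Pot 5: 40 chips, eligible: C, F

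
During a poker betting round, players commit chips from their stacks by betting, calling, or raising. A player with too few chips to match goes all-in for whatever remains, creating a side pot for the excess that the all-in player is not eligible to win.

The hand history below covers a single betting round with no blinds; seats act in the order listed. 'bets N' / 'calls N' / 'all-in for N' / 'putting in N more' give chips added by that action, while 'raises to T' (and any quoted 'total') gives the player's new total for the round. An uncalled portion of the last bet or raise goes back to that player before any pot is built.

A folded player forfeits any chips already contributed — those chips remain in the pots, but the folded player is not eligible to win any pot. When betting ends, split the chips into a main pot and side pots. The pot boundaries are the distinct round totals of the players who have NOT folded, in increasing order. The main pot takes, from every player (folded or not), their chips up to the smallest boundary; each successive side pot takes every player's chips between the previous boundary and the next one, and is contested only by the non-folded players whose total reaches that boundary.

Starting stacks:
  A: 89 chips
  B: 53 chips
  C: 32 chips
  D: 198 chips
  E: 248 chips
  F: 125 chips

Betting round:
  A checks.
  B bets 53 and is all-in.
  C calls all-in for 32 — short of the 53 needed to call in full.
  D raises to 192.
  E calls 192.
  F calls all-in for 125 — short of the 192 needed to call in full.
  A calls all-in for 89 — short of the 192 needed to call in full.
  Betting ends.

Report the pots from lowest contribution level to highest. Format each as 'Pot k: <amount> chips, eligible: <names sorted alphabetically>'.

Pot 1: 192 chips, eligible: A, B, C, D, E, F
Pot 2: 105 chips, eligible: A, B, D, E, F
Pot 3: 144 chips, eligible: A, D, E, F
Pot 4: 108 chips, eligible: D, E, F
Pot 5: 134 chips, eligible: D, E

Derivation:
Contributions: A=89, B=53, C=32, D=192, E=192, F=125
Pot levels (distinct totals of non-folded players): 32, 53, 89, 125, 192
Layer 1-32: 32 each from A, B, C, D, E, F = 32*6 = 192 chips; eligible A, B, C, D, E, F
Layer 33-53: 21 each from A, B, D, E, F = 21*5 = 105 chips; eligible A, B, D, E, F
Layer 54-89: 36 each from A, D, E, F = 36*4 = 144 chips; eligible A, D, E, F
Layer 90-125: 36 each from D, E, F = 36*3 = 108 chips; eligible D, E, F
Layer 126-192: 67 each from D, E = 67*2 = 134 chips; eligible D, E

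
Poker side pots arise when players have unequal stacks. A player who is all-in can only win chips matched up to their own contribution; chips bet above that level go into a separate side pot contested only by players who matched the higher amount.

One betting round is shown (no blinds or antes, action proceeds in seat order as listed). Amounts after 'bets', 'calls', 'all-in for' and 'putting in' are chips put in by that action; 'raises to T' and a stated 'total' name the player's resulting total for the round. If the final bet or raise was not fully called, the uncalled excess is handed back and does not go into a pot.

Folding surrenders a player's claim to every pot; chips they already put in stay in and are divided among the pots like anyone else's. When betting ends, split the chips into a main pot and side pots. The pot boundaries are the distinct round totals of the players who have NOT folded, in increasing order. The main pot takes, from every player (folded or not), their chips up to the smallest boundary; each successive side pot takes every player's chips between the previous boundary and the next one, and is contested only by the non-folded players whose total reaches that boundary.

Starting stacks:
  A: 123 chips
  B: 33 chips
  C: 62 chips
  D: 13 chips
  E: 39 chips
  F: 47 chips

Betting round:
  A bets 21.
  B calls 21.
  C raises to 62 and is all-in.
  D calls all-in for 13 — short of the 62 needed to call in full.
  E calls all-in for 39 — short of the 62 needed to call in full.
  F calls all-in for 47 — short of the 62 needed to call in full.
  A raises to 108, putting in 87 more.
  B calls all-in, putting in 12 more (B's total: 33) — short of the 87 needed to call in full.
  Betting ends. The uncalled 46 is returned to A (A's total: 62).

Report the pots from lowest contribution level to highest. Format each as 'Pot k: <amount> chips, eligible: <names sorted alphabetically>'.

Contributions (after 46 returned to A): A=62, B=33, C=62, D=13, E=39, F=47
Pot levels (distinct totals of non-folded players): 13, 33, 39, 47, 62
Layer 1-13: 13 each from A, B, C, D, E, F = 13*6 = 78 chips; eligible A, B, C, D, E, F
Layer 14-33: 20 each from A, B, C, E, F = 20*5 = 100 chips; eligible A, B, C, E, F
Layer 34-39: 6 each from A, C, E, F = 6*4 = 24 chips; eligible A, C, E, F
Layer 40-47: 8 each from A, C, F = 8*3 = 24 chips; eligible A, C, F
Layer 48-62: 15 each from A, C = 15*2 = 30 chips; eligible A, C

Pot 1: 78 chips, eligible: A, B, C, D, E, F
Pot 2: 100 chips, eligible: A, B, C, E, F
Pot 3: 24 chips, eligible: A, C, E, F
Pot 4: 24 chips, eligible: A, C, F
Pot 5: 30 chips, eligible: A, C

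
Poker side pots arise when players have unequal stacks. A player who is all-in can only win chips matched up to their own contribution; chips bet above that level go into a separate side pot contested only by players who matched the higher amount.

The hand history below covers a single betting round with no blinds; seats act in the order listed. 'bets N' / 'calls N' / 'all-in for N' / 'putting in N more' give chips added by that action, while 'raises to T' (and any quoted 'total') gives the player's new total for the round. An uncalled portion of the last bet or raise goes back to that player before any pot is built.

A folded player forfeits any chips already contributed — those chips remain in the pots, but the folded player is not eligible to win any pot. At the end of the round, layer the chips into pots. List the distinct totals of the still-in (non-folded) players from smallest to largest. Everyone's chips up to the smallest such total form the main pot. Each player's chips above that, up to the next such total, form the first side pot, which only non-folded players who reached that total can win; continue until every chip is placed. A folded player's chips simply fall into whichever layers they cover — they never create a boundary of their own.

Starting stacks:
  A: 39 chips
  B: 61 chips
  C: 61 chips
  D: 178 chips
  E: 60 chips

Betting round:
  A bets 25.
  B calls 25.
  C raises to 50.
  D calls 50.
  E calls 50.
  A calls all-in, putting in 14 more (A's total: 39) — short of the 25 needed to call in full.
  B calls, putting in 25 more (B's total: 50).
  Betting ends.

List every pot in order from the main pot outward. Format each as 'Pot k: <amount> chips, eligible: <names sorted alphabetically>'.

Contributions: A=39, B=50, C=50, D=50, E=50
Pot levels (distinct totals of non-folded players): 39, 50
Layer 1-39: 39 each from A, B, C, D, E = 39*5 = 195 chips; eligible A, B, C, D, E
Layer 40-50: 11 each from B, C, D, E = 11*4 = 44 chips; eligible B, C, D, E

Pot 1: 195 chips, eligible: A, B, C, D, E
Pot 2: 44 chips, eligible: B, C, D, E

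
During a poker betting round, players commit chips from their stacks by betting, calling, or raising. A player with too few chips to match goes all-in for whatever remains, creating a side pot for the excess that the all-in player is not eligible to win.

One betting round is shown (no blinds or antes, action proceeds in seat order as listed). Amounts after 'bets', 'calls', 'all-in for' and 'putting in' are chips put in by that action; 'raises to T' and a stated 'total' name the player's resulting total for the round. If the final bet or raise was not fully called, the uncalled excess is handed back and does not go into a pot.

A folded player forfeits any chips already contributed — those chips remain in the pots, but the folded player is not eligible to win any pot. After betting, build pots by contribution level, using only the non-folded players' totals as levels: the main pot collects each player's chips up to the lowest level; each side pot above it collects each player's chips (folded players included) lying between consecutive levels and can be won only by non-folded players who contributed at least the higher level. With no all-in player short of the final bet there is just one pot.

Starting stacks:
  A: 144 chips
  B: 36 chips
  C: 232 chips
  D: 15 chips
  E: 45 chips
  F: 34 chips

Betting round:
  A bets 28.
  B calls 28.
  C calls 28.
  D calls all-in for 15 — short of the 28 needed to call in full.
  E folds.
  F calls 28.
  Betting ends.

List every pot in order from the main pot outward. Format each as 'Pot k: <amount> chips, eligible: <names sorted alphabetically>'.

Pot 1: 75 chips, eligible: A, B, C, D, F
Pot 2: 52 chips, eligible: A, B, C, F

Derivation:
Contributions: A=28, B=28, C=28, D=15, F=28
Folded: E
Pot levels (distinct totals of non-folded players): 15, 28
Layer 1-15: 15 each from A, B, C, D, F = 15*5 = 75 chips; eligible A, B, C, D, F
Layer 16-28: 13 each from A, B, C, F = 13*4 = 52 chips; eligible A, B, C, F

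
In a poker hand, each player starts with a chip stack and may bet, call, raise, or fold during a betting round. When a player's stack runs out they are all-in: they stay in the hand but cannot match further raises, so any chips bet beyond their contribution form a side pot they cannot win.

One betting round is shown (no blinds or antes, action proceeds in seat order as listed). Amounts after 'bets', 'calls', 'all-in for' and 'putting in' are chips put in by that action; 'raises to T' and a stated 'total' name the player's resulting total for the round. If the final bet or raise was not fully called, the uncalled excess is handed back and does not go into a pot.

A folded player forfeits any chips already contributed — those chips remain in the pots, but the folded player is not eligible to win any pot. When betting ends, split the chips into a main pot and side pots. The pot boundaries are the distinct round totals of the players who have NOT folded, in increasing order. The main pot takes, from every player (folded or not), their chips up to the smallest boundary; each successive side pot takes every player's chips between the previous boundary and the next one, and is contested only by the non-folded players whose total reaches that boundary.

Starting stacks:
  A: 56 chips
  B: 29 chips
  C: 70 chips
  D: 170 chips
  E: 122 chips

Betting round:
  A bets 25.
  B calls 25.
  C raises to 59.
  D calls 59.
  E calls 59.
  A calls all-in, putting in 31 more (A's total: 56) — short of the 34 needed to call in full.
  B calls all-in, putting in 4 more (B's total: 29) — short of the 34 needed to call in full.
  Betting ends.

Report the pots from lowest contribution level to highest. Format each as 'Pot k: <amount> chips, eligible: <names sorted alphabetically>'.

Pot 1: 145 chips, eligible: A, B, C, D, E
Pot 2: 108 chips, eligible: A, C, D, E
Pot 3: 9 chips, eligible: C, D, E

Derivation:
Contributions: A=56, B=29, C=59, D=59, E=59
Pot levels (distinct totals of non-folded players): 29, 56, 59
Layer 1-29: 29 each from A, B, C, D, E = 29*5 = 145 chips; eligible A, B, C, D, E
Layer 30-56: 27 each from A, C, D, E = 27*4 = 108 chips; eligible A, C, D, E
Layer 57-59: 3 each from C, D, E = 3*3 = 9 chips; eligible C, D, E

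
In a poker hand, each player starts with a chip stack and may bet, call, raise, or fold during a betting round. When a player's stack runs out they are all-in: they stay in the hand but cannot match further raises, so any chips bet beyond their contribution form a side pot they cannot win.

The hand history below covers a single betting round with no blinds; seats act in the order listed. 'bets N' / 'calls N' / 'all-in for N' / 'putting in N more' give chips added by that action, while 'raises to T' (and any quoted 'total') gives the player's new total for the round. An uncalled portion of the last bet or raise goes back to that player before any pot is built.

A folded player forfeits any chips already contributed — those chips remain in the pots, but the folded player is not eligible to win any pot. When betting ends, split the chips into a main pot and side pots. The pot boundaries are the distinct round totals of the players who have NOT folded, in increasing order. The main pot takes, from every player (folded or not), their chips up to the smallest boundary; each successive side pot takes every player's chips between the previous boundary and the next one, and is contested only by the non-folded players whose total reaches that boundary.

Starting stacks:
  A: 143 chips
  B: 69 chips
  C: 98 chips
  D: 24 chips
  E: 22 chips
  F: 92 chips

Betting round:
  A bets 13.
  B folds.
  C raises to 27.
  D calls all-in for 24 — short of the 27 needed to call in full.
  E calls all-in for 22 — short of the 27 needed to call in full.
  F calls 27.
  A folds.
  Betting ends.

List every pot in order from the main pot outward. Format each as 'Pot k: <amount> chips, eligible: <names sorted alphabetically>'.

Contributions: A=13, C=27, D=24, E=22, F=27
Folded: A, B
Pot levels (distinct totals of non-folded players): 22, 24, 27
Layer 1-22: A 13 + C 22 + D 22 + E 22 + F 22 = 101 chips; eligible C, D, E, F
Layer 23-24: 2 each from C, D, F = 2*3 = 6 chips; eligible C, D, F
Layer 25-27: 3 each from C, F = 3*2 = 6 chips; eligible C, F

Pot 1: 101 chips, eligible: C, D, E, F
Pot 2: 6 chips, eligible: C, D, F
Pot 3: 6 chips, eligible: C, F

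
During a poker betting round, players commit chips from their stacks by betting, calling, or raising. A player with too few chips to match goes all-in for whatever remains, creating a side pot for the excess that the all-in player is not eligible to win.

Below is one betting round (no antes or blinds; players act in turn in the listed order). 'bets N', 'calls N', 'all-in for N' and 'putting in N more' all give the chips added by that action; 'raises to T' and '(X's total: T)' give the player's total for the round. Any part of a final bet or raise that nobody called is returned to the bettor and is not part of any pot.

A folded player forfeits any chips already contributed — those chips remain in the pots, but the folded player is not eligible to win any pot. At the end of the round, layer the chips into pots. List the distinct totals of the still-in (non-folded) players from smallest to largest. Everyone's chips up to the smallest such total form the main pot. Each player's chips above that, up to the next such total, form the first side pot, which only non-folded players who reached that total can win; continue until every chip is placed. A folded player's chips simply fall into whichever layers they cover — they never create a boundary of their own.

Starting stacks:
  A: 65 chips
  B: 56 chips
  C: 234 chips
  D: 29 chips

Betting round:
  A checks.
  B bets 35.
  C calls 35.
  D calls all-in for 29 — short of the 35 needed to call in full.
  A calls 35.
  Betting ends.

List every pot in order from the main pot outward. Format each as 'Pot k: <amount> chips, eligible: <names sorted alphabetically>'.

Contributions: A=35, B=35, C=35, D=29
Pot levels (distinct totals of non-folded players): 29, 35
Layer 1-29: 29 each from A, B, C, D = 29*4 = 116 chips; eligible A, B, C, D
Layer 30-35: 6 each from A, B, C = 6*3 = 18 chips; eligible A, B, C

Pot 1: 116 chips, eligible: A, B, C, D
Pot 2: 18 chips, eligible: A, B, C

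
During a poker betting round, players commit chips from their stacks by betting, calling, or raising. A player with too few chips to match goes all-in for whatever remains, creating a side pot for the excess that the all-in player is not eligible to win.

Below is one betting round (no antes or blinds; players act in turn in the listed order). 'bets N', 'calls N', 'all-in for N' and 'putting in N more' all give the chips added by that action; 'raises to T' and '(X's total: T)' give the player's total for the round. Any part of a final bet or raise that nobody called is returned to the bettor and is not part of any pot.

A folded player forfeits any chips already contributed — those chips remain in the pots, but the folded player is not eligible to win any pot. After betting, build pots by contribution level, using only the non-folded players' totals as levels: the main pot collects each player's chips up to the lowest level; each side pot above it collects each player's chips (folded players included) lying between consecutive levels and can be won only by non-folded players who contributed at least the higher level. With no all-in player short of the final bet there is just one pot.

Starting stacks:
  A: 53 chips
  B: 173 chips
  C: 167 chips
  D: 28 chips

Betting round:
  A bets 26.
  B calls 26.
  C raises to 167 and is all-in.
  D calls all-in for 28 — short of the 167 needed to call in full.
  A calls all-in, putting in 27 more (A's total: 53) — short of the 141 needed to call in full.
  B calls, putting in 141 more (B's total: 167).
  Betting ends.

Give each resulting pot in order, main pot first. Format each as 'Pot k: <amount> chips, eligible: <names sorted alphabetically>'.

Pot 1: 112 chips, eligible: A, B, C, D
Pot 2: 75 chips, eligible: A, B, C
Pot 3: 228 chips, eligible: B, C

Derivation:
Contributions: A=53, B=167, C=167, D=28
Pot levels (distinct totals of non-folded players): 28, 53, 167
Layer 1-28: 28 each from A, B, C, D = 28*4 = 112 chips; eligible A, B, C, D
Layer 29-53: 25 each from A, B, C = 25*3 = 75 chips; eligible A, B, C
Layer 54-167: 114 each from B, C = 114*2 = 228 chips; eligible B, C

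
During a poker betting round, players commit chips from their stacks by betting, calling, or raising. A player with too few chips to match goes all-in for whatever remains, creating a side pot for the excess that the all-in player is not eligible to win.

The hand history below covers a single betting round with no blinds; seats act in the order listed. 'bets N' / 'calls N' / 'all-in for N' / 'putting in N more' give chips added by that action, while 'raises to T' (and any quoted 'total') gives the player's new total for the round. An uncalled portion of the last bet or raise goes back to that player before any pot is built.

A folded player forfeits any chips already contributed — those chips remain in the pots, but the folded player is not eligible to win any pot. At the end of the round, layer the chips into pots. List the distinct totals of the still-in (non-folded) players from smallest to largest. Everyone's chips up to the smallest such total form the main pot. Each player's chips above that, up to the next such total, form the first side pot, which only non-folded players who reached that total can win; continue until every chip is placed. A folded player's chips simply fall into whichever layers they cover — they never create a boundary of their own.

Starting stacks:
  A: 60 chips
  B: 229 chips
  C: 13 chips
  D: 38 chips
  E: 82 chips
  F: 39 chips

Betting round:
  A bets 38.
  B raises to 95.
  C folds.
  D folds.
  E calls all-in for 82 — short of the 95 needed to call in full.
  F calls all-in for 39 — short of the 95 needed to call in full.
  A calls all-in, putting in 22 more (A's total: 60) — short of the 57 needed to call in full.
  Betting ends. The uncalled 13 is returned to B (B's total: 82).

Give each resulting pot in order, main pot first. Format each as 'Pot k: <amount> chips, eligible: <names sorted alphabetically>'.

Contributions (after 13 returned to B): A=60, B=82, E=82, F=39
Folded: C, D
Pot levels (distinct totals of non-folded players): 39, 60, 82
Layer 1-39: 39 each from A, B, E, F = 39*4 = 156 chips; eligible A, B, E, F
Layer 40-60: 21 each from A, B, E = 21*3 = 63 chips; eligible A, B, E
Layer 61-82: 22 each from B, E = 22*2 = 44 chips; eligible B, E

Pot 1: 156 chips, eligible: A, B, E, F
Pot 2: 63 chips, eligible: A, B, E
Pot 3: 44 chips, eligible: B, E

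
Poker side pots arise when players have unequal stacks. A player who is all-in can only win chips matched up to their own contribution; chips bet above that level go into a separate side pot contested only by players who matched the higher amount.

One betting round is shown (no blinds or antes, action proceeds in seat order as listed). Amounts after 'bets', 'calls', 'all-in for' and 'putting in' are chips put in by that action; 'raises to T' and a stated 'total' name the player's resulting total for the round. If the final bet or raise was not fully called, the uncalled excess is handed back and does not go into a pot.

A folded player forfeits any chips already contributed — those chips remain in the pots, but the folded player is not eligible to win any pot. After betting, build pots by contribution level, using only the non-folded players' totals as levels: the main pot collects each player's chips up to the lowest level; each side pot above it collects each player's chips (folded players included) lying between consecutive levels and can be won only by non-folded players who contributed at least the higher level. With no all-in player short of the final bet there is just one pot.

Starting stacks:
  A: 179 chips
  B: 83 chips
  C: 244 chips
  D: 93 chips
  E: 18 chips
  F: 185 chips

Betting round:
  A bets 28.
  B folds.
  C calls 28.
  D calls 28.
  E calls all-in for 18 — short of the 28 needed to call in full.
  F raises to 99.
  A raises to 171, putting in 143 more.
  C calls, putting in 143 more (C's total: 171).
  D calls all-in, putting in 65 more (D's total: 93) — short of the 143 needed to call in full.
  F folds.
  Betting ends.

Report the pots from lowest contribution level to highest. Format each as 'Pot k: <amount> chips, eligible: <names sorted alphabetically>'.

Contributions: A=171, C=171, D=93, E=18, F=99
Folded: B, F
Pot levels (distinct totals of non-folded players): 18, 93, 171
Layer 1-18: 18 each from A, C, D, E, F = 18*5 = 90 chips; eligible A, C, D, E
Layer 19-93: 75 each from A, C, D, F = 75*4 = 300 chips; eligible A, C, D
Layer 94-171: A 78 + C 78 + F 6 = 162 chips; eligible A, C

Pot 1: 90 chips, eligible: A, C, D, E
Pot 2: 300 chips, eligible: A, C, D
Pot 3: 162 chips, eligible: A, C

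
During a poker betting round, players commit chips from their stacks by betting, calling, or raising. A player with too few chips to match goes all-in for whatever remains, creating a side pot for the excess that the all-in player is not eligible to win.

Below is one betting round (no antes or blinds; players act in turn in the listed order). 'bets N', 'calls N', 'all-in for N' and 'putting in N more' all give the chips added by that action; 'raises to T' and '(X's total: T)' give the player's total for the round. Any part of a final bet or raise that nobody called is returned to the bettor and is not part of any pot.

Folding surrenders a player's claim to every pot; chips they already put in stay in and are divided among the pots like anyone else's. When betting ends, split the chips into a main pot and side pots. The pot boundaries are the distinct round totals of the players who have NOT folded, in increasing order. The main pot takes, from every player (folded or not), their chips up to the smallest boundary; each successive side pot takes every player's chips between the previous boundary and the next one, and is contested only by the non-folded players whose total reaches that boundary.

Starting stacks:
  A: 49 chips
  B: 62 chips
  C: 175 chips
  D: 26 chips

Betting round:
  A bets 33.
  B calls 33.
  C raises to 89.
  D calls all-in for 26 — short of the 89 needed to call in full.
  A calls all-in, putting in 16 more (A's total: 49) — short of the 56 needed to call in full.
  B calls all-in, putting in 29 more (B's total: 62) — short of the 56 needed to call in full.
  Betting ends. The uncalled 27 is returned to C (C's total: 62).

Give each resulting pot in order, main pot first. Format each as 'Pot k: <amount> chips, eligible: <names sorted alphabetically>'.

Pot 1: 104 chips, eligible: A, B, C, D
Pot 2: 69 chips, eligible: A, B, C
Pot 3: 26 chips, eligible: B, C

Derivation:
Contributions (after 27 returned to C): A=49, B=62, C=62, D=26
Pot levels (distinct totals of non-folded players): 26, 49, 62
Layer 1-26: 26 each from A, B, C, D = 26*4 = 104 chips; eligible A, B, C, D
Layer 27-49: 23 each from A, B, C = 23*3 = 69 chips; eligible A, B, C
Layer 50-62: 13 each from B, C = 13*2 = 26 chips; eligible B, C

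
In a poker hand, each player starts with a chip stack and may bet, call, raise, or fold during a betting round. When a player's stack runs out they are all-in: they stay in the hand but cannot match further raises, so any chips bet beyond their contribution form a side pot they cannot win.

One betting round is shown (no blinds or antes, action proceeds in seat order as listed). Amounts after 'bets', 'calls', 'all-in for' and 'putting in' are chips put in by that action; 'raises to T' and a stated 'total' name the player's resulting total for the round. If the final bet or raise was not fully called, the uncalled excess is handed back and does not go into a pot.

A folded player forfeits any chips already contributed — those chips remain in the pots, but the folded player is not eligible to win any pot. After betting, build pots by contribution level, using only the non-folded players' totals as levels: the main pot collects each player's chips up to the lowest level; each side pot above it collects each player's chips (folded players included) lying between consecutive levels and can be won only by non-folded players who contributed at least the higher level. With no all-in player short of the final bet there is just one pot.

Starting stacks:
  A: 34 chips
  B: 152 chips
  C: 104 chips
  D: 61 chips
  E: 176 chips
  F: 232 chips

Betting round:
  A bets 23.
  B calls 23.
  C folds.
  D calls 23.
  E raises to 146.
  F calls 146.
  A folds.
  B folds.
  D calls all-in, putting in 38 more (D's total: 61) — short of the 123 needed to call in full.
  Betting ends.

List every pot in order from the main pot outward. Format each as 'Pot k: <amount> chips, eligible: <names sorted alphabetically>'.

Contributions: A=23, B=23, D=61, E=146, F=146
Folded: A, B, C
Pot levels (distinct totals of non-folded players): 61, 146
Layer 1-61: A 23 + B 23 + D 61 + E 61 + F 61 = 229 chips; eligible D, E, F
Layer 62-146: 85 each from E, F = 85*2 = 170 chips; eligible E, F

Pot 1: 229 chips, eligible: D, E, F
Pot 2: 170 chips, eligible: E, F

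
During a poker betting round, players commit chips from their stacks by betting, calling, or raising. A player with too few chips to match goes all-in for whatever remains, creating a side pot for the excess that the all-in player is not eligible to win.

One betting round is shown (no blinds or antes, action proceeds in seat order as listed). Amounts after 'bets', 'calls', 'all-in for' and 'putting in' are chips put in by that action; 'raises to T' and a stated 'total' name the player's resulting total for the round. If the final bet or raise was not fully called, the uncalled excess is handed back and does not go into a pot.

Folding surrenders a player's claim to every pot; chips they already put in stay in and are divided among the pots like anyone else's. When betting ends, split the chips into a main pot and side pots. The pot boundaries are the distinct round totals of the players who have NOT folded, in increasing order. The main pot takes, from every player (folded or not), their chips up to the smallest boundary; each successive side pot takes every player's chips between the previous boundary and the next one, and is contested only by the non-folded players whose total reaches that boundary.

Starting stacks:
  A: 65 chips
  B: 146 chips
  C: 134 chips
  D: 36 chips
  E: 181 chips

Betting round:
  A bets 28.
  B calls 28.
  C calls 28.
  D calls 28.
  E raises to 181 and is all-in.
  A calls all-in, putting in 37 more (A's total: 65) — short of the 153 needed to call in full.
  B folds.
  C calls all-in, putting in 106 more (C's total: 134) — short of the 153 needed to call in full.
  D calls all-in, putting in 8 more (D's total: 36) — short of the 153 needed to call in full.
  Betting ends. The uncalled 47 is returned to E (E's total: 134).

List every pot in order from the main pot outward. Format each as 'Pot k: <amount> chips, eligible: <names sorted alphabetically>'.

Pot 1: 172 chips, eligible: A, C, D, E
Pot 2: 87 chips, eligible: A, C, E
Pot 3: 138 chips, eligible: C, E

Derivation:
Contributions (after 47 returned to E): A=65, B=28, C=134, D=36, E=134
Folded: B
Pot levels (distinct totals of non-folded players): 36, 65, 134
Layer 1-36: A 36 + B 28 + C 36 + D 36 + E 36 = 172 chips; eligible A, C, D, E
Layer 37-65: 29 each from A, C, E = 29*3 = 87 chips; eligible A, C, E
Layer 66-134: 69 each from C, E = 69*2 = 138 chips; eligible C, E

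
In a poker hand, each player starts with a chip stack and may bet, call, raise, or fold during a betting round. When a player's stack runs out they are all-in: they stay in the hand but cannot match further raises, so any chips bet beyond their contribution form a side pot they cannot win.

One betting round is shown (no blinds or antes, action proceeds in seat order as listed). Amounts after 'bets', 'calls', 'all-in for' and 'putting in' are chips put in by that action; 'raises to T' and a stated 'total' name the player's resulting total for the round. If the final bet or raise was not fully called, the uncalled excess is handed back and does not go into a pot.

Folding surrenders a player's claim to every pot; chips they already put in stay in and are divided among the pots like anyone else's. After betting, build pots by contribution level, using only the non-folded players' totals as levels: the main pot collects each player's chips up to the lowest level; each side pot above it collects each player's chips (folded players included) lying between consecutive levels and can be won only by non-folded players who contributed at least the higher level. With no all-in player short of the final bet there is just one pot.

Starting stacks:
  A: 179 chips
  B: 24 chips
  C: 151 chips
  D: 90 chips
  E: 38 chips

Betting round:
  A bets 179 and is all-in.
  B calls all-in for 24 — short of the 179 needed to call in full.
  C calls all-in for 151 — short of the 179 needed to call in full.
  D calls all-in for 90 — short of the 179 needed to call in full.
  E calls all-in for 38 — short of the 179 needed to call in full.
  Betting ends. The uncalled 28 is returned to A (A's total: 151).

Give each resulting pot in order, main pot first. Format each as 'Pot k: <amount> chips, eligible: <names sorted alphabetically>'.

Pot 1: 120 chips, eligible: A, B, C, D, E
Pot 2: 56 chips, eligible: A, C, D, E
Pot 3: 156 chips, eligible: A, C, D
Pot 4: 122 chips, eligible: A, C

Derivation:
Contributions (after 28 returned to A): A=151, B=24, C=151, D=90, E=38
Pot levels (distinct totals of non-folded players): 24, 38, 90, 151
Layer 1-24: 24 each from A, B, C, D, E = 24*5 = 120 chips; eligible A, B, C, D, E
Layer 25-38: 14 each from A, C, D, E = 14*4 = 56 chips; eligible A, C, D, E
Layer 39-90: 52 each from A, C, D = 52*3 = 156 chips; eligible A, C, D
Layer 91-151: 61 each from A, C = 61*2 = 122 chips; eligible A, C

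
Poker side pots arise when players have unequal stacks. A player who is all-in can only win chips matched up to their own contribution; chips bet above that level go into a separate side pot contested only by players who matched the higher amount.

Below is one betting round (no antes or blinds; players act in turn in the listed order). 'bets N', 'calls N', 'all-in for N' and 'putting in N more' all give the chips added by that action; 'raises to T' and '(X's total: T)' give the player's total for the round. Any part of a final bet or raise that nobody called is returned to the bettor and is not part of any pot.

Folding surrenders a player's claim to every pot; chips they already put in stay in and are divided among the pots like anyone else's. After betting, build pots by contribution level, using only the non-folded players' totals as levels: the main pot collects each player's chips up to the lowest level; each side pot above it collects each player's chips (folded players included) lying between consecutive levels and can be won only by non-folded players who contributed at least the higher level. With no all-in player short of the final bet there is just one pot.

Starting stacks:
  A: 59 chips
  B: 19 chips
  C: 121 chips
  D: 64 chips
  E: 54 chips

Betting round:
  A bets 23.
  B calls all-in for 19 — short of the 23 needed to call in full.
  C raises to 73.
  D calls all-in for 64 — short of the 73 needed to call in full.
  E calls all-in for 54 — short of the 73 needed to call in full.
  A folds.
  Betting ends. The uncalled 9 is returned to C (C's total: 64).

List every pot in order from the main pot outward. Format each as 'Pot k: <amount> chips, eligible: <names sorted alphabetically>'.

Pot 1: 95 chips, eligible: B, C, D, E
Pot 2: 109 chips, eligible: C, D, E
Pot 3: 20 chips, eligible: C, D

Derivation:
Contributions (after 9 returned to C): A=23, B=19, C=64, D=64, E=54
Folded: A
Pot levels (distinct totals of non-folded players): 19, 54, 64
Layer 1-19: 19 each from A, B, C, D, E = 19*5 = 95 chips; eligible B, C, D, E
Layer 20-54: A 4 + C 35 + D 35 + E 35 = 109 chips; eligible C, D, E
Layer 55-64: 10 each from C, D = 10*2 = 20 chips; eligible C, D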